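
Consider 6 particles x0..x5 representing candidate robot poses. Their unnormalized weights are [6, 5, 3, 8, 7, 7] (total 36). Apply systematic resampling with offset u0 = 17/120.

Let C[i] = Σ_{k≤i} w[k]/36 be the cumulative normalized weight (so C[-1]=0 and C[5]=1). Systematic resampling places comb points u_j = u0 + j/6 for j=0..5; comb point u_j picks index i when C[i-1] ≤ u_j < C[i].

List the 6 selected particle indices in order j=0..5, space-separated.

0 2 3 4 5 5

C = [1/6, 11/36, 7/18, 11/18, 29/36, 1]
j=0: u_0=17/120 ∈ [0, 1/6) → index 0
j=1: u_1=37/120 ∈ [11/36, 7/18) → index 2
j=2: u_2=19/40 ∈ [7/18, 11/18) → index 3
j=3: u_3=77/120 ∈ [11/18, 29/36) → index 4
j=4: u_4=97/120 ∈ [29/36, 1) → index 5
j=5: u_5=39/40 ∈ [29/36, 1) → index 5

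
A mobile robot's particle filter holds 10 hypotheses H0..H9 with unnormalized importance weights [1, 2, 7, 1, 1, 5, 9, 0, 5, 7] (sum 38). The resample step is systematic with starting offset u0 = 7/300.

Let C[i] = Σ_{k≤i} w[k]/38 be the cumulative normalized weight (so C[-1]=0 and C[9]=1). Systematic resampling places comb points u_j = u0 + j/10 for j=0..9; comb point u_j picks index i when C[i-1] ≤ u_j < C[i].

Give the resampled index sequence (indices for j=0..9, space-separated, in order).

C = [1/38, 3/38, 5/19, 11/38, 6/19, 17/38, 13/19, 13/19, 31/38, 1]
j=0: u_0=7/300 ∈ [0, 1/38) → index 0
j=1: u_1=37/300 ∈ [3/38, 5/19) → index 2
j=2: u_2=67/300 ∈ [3/38, 5/19) → index 2
j=3: u_3=97/300 ∈ [6/19, 17/38) → index 5
j=4: u_4=127/300 ∈ [6/19, 17/38) → index 5
j=5: u_5=157/300 ∈ [17/38, 13/19) → index 6
j=6: u_6=187/300 ∈ [17/38, 13/19) → index 6
j=7: u_7=217/300 ∈ [13/19, 31/38) → index 8
j=8: u_8=247/300 ∈ [31/38, 1) → index 9
j=9: u_9=277/300 ∈ [31/38, 1) → index 9

0 2 2 5 5 6 6 8 9 9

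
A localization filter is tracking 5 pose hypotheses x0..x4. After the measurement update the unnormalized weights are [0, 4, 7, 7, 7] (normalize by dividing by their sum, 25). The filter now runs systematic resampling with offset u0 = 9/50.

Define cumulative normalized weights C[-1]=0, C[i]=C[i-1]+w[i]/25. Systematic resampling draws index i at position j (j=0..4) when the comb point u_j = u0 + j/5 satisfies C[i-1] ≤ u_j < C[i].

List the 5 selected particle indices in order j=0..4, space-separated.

2 2 3 4 4

C = [0, 4/25, 11/25, 18/25, 1]
j=0: u_0=9/50 ∈ [4/25, 11/25) → index 2
j=1: u_1=19/50 ∈ [4/25, 11/25) → index 2
j=2: u_2=29/50 ∈ [11/25, 18/25) → index 3
j=3: u_3=39/50 ∈ [18/25, 1) → index 4
j=4: u_4=49/50 ∈ [18/25, 1) → index 4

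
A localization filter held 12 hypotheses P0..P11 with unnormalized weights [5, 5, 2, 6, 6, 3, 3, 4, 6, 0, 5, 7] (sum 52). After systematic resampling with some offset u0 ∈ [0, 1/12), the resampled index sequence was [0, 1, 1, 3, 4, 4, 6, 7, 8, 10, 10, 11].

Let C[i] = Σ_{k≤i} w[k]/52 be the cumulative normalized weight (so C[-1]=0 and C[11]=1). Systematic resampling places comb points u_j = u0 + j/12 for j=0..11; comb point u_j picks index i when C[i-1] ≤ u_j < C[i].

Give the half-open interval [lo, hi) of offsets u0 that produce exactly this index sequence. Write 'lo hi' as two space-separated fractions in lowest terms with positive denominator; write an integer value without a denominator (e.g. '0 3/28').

C = [5/52, 5/26, 3/13, 9/26, 6/13, 27/52, 15/26, 17/26, 10/13, 10/13, 45/52, 1]
j=0 picked index 0: u0 ∈ [0, 5/52)
j=1 picked index 1: u0 ∈ [1/78, 17/156)
j=2 picked index 1: u0 ∈ [-11/156, 1/39)
j=3 picked index 3: u0 ∈ [-1/52, 5/52)
j=4 picked index 4: u0 ∈ [1/78, 5/39)
j=5 picked index 4: u0 ∈ [-11/156, 7/156)
j=6 picked index 6: u0 ∈ [1/52, 1/13)
j=7 picked index 7: u0 ∈ [-1/156, 11/156)
j=8 picked index 8: u0 ∈ [-1/78, 4/39)
j=9 picked index 10: u0 ∈ [1/52, 3/26)
j=10 picked index 10: u0 ∈ [-5/78, 5/156)
j=11 picked index 11: u0 ∈ [-2/39, 1/12)
intersection: [1/52, 1/39)

1/52 1/39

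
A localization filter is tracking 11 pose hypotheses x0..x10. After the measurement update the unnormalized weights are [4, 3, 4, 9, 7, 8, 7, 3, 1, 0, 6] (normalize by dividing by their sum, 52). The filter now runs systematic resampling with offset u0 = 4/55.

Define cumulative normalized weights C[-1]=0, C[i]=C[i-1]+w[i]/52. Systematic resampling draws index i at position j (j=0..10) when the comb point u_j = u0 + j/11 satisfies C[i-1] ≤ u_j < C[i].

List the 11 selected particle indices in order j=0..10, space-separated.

C = [1/13, 7/52, 11/52, 5/13, 27/52, 35/52, 21/26, 45/52, 23/26, 23/26, 1]
j=0: u_0=4/55 ∈ [0, 1/13) → index 0
j=1: u_1=9/55 ∈ [7/52, 11/52) → index 2
j=2: u_2=14/55 ∈ [11/52, 5/13) → index 3
j=3: u_3=19/55 ∈ [11/52, 5/13) → index 3
j=4: u_4=24/55 ∈ [5/13, 27/52) → index 4
j=5: u_5=29/55 ∈ [27/52, 35/52) → index 5
j=6: u_6=34/55 ∈ [27/52, 35/52) → index 5
j=7: u_7=39/55 ∈ [35/52, 21/26) → index 6
j=8: u_8=4/5 ∈ [35/52, 21/26) → index 6
j=9: u_9=49/55 ∈ [23/26, 1) → index 10
j=10: u_10=54/55 ∈ [23/26, 1) → index 10

0 2 3 3 4 5 5 6 6 10 10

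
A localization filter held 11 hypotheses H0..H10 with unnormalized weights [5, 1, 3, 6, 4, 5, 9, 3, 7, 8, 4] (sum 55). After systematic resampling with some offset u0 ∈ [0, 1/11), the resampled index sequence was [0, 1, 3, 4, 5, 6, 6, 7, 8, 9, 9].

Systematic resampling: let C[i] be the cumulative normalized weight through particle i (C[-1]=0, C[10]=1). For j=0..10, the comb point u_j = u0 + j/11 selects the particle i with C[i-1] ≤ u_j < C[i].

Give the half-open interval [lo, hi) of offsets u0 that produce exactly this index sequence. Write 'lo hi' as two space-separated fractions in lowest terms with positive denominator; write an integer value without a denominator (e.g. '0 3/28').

0 1/55

C = [1/11, 6/55, 9/55, 3/11, 19/55, 24/55, 3/5, 36/55, 43/55, 51/55, 1]
j=0 picked index 0: u0 ∈ [0, 1/11)
j=1 picked index 1: u0 ∈ [0, 1/55)
j=2 picked index 3: u0 ∈ [-1/55, 1/11)
j=3 picked index 4: u0 ∈ [0, 4/55)
j=4 picked index 5: u0 ∈ [-1/55, 4/55)
j=5 picked index 6: u0 ∈ [-1/55, 8/55)
j=6 picked index 6: u0 ∈ [-6/55, 3/55)
j=7 picked index 7: u0 ∈ [-2/55, 1/55)
j=8 picked index 8: u0 ∈ [-4/55, 3/55)
j=9 picked index 9: u0 ∈ [-2/55, 6/55)
j=10 picked index 9: u0 ∈ [-7/55, 1/55)
intersection: [0, 1/55)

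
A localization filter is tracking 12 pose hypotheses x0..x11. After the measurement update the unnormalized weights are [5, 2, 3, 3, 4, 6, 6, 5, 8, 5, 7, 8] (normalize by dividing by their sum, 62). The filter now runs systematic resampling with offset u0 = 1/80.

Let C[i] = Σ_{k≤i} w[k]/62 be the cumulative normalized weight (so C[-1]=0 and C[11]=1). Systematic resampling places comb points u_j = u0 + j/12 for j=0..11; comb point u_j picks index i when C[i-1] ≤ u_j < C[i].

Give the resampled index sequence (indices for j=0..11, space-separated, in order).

C = [5/62, 7/62, 5/31, 13/62, 17/62, 23/62, 29/62, 17/31, 21/31, 47/62, 27/31, 1]
j=0: u_0=1/80 ∈ [0, 5/62) → index 0
j=1: u_1=23/240 ∈ [5/62, 7/62) → index 1
j=2: u_2=43/240 ∈ [5/31, 13/62) → index 3
j=3: u_3=21/80 ∈ [13/62, 17/62) → index 4
j=4: u_4=83/240 ∈ [17/62, 23/62) → index 5
j=5: u_5=103/240 ∈ [23/62, 29/62) → index 6
j=6: u_6=41/80 ∈ [29/62, 17/31) → index 7
j=7: u_7=143/240 ∈ [17/31, 21/31) → index 8
j=8: u_8=163/240 ∈ [21/31, 47/62) → index 9
j=9: u_9=61/80 ∈ [47/62, 27/31) → index 10
j=10: u_10=203/240 ∈ [47/62, 27/31) → index 10
j=11: u_11=223/240 ∈ [27/31, 1) → index 11

0 1 3 4 5 6 7 8 9 10 10 11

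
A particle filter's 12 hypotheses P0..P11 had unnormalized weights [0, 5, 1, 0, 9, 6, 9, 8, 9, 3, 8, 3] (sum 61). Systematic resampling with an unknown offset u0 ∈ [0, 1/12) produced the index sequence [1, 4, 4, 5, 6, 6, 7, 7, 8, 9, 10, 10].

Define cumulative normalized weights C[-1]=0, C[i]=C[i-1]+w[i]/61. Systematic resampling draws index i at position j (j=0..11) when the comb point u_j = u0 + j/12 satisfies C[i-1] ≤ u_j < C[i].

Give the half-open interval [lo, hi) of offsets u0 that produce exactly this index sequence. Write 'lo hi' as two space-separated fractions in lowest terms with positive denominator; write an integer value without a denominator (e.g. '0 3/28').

5/244 25/732

C = [0, 5/61, 6/61, 6/61, 15/61, 21/61, 30/61, 38/61, 47/61, 50/61, 58/61, 1]
j=0 picked index 1: u0 ∈ [0, 5/61)
j=1 picked index 4: u0 ∈ [11/732, 119/732)
j=2 picked index 4: u0 ∈ [-25/366, 29/366)
j=3 picked index 5: u0 ∈ [-1/244, 23/244)
j=4 picked index 6: u0 ∈ [2/183, 29/183)
j=5 picked index 6: u0 ∈ [-53/732, 55/732)
j=6 picked index 7: u0 ∈ [-1/122, 15/122)
j=7 picked index 7: u0 ∈ [-67/732, 29/732)
j=8 picked index 8: u0 ∈ [-8/183, 19/183)
j=9 picked index 9: u0 ∈ [5/244, 17/244)
j=10 picked index 10: u0 ∈ [-5/366, 43/366)
j=11 picked index 10: u0 ∈ [-71/732, 25/732)
intersection: [5/244, 25/732)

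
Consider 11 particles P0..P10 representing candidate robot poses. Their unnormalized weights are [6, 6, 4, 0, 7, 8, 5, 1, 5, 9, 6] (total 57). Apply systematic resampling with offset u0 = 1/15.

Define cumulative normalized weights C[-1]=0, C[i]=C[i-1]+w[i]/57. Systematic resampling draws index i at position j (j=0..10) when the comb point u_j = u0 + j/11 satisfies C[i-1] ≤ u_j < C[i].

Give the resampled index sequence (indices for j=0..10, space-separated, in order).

C = [2/19, 4/19, 16/57, 16/57, 23/57, 31/57, 12/19, 37/57, 14/19, 17/19, 1]
j=0: u_0=1/15 ∈ [0, 2/19) → index 0
j=1: u_1=26/165 ∈ [2/19, 4/19) → index 1
j=2: u_2=41/165 ∈ [4/19, 16/57) → index 2
j=3: u_3=56/165 ∈ [16/57, 23/57) → index 4
j=4: u_4=71/165 ∈ [23/57, 31/57) → index 5
j=5: u_5=86/165 ∈ [23/57, 31/57) → index 5
j=6: u_6=101/165 ∈ [31/57, 12/19) → index 6
j=7: u_7=116/165 ∈ [37/57, 14/19) → index 8
j=8: u_8=131/165 ∈ [14/19, 17/19) → index 9
j=9: u_9=146/165 ∈ [14/19, 17/19) → index 9
j=10: u_10=161/165 ∈ [17/19, 1) → index 10

0 1 2 4 5 5 6 8 9 9 10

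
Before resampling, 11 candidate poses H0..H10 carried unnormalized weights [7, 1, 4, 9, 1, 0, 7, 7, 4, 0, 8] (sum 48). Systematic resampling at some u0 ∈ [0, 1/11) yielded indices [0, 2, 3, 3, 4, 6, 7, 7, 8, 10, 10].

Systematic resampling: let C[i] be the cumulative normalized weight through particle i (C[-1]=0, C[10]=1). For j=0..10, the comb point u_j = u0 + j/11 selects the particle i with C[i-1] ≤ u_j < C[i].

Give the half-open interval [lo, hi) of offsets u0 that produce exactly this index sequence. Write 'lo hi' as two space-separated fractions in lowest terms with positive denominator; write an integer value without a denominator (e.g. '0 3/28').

C = [7/48, 1/6, 1/4, 7/16, 11/24, 11/24, 29/48, 3/4, 5/6, 5/6, 1]
j=0 picked index 0: u0 ∈ [0, 7/48)
j=1 picked index 2: u0 ∈ [5/66, 7/44)
j=2 picked index 3: u0 ∈ [3/44, 45/176)
j=3 picked index 3: u0 ∈ [-1/44, 29/176)
j=4 picked index 4: u0 ∈ [13/176, 25/264)
j=5 picked index 6: u0 ∈ [1/264, 79/528)
j=6 picked index 7: u0 ∈ [31/528, 9/44)
j=7 picked index 7: u0 ∈ [-17/528, 5/44)
j=8 picked index 8: u0 ∈ [1/44, 7/66)
j=9 picked index 10: u0 ∈ [1/66, 2/11)
j=10 picked index 10: u0 ∈ [-5/66, 1/11)
intersection: [5/66, 1/11)

5/66 1/11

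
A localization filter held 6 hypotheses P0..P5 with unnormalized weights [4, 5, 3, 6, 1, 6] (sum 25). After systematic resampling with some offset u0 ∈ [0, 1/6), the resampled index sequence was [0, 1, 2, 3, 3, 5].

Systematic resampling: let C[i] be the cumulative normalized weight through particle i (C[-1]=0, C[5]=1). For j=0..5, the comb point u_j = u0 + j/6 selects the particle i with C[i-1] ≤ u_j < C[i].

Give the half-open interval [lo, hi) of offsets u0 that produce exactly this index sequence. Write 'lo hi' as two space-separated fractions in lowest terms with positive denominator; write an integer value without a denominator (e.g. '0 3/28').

C = [4/25, 9/25, 12/25, 18/25, 19/25, 1]
j=0 picked index 0: u0 ∈ [0, 4/25)
j=1 picked index 1: u0 ∈ [-1/150, 29/150)
j=2 picked index 2: u0 ∈ [2/75, 11/75)
j=3 picked index 3: u0 ∈ [-1/50, 11/50)
j=4 picked index 3: u0 ∈ [-14/75, 4/75)
j=5 picked index 5: u0 ∈ [-11/150, 1/6)
intersection: [2/75, 4/75)

2/75 4/75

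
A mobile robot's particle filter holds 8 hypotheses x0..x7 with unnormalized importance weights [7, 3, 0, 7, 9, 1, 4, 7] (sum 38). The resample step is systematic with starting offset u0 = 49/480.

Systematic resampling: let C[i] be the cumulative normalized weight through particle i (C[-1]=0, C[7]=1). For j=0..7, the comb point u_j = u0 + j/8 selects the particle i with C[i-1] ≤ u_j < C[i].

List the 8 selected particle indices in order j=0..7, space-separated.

0 1 3 4 4 6 7 7

C = [7/38, 5/19, 5/19, 17/38, 13/19, 27/38, 31/38, 1]
j=0: u_0=49/480 ∈ [0, 7/38) → index 0
j=1: u_1=109/480 ∈ [7/38, 5/19) → index 1
j=2: u_2=169/480 ∈ [5/19, 17/38) → index 3
j=3: u_3=229/480 ∈ [17/38, 13/19) → index 4
j=4: u_4=289/480 ∈ [17/38, 13/19) → index 4
j=5: u_5=349/480 ∈ [27/38, 31/38) → index 6
j=6: u_6=409/480 ∈ [31/38, 1) → index 7
j=7: u_7=469/480 ∈ [31/38, 1) → index 7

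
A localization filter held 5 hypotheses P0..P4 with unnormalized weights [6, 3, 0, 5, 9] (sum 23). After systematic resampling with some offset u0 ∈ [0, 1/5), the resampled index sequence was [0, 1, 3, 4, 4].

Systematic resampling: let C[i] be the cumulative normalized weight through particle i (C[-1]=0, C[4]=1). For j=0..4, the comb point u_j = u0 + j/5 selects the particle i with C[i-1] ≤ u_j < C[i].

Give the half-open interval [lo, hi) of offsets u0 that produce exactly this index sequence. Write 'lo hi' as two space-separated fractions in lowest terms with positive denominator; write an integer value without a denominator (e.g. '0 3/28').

7/115 22/115

C = [6/23, 9/23, 9/23, 14/23, 1]
j=0 picked index 0: u0 ∈ [0, 6/23)
j=1 picked index 1: u0 ∈ [7/115, 22/115)
j=2 picked index 3: u0 ∈ [-1/115, 24/115)
j=3 picked index 4: u0 ∈ [1/115, 2/5)
j=4 picked index 4: u0 ∈ [-22/115, 1/5)
intersection: [7/115, 22/115)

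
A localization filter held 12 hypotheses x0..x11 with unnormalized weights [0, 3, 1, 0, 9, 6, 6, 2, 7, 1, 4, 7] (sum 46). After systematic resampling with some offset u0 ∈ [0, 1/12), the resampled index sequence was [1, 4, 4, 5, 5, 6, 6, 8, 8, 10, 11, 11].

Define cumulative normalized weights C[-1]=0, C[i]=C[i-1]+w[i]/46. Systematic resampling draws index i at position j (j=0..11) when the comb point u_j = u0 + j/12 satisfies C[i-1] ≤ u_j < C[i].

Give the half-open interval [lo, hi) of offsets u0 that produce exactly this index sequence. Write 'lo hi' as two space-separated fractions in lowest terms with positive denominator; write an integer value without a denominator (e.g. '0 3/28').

3/92 1/23

C = [0, 3/46, 2/23, 2/23, 13/46, 19/46, 25/46, 27/46, 17/23, 35/46, 39/46, 1]
j=0 picked index 1: u0 ∈ [0, 3/46)
j=1 picked index 4: u0 ∈ [1/276, 55/276)
j=2 picked index 4: u0 ∈ [-11/138, 8/69)
j=3 picked index 5: u0 ∈ [3/92, 15/92)
j=4 picked index 5: u0 ∈ [-7/138, 11/138)
j=5 picked index 6: u0 ∈ [-1/276, 35/276)
j=6 picked index 6: u0 ∈ [-2/23, 1/23)
j=7 picked index 8: u0 ∈ [1/276, 43/276)
j=8 picked index 8: u0 ∈ [-11/138, 5/69)
j=9 picked index 10: u0 ∈ [1/92, 9/92)
j=10 picked index 11: u0 ∈ [1/69, 1/6)
j=11 picked index 11: u0 ∈ [-19/276, 1/12)
intersection: [3/92, 1/23)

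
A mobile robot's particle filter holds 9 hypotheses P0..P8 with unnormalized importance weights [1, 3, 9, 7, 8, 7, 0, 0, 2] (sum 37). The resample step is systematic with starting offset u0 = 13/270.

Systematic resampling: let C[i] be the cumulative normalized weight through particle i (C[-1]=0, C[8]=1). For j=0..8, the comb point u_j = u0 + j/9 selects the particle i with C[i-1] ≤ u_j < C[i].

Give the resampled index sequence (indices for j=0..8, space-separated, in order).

1 2 2 3 3 4 4 5 5

C = [1/37, 4/37, 13/37, 20/37, 28/37, 35/37, 35/37, 35/37, 1]
j=0: u_0=13/270 ∈ [1/37, 4/37) → index 1
j=1: u_1=43/270 ∈ [4/37, 13/37) → index 2
j=2: u_2=73/270 ∈ [4/37, 13/37) → index 2
j=3: u_3=103/270 ∈ [13/37, 20/37) → index 3
j=4: u_4=133/270 ∈ [13/37, 20/37) → index 3
j=5: u_5=163/270 ∈ [20/37, 28/37) → index 4
j=6: u_6=193/270 ∈ [20/37, 28/37) → index 4
j=7: u_7=223/270 ∈ [28/37, 35/37) → index 5
j=8: u_8=253/270 ∈ [28/37, 35/37) → index 5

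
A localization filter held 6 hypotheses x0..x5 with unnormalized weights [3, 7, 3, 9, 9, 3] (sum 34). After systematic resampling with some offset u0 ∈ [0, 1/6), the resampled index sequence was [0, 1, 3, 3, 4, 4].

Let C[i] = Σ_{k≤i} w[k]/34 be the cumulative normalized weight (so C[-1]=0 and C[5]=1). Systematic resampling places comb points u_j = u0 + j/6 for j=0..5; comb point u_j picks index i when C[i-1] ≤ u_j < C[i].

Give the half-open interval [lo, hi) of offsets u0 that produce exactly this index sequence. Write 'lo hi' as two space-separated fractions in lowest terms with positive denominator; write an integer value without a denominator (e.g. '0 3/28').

C = [3/34, 5/17, 13/34, 11/17, 31/34, 1]
j=0 picked index 0: u0 ∈ [0, 3/34)
j=1 picked index 1: u0 ∈ [-4/51, 13/102)
j=2 picked index 3: u0 ∈ [5/102, 16/51)
j=3 picked index 3: u0 ∈ [-2/17, 5/34)
j=4 picked index 4: u0 ∈ [-1/51, 25/102)
j=5 picked index 4: u0 ∈ [-19/102, 4/51)
intersection: [5/102, 4/51)

5/102 4/51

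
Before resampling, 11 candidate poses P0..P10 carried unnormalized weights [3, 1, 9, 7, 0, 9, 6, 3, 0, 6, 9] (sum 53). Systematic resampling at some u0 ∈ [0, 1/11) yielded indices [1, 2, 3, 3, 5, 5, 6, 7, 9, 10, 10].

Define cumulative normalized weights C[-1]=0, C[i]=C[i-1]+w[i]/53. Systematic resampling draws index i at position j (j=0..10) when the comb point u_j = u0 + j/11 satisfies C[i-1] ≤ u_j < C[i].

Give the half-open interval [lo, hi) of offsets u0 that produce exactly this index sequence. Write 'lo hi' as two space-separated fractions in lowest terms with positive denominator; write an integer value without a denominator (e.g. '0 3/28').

C = [3/53, 4/53, 13/53, 20/53, 20/53, 29/53, 35/53, 38/53, 38/53, 44/53, 1]
j=0 picked index 1: u0 ∈ [3/53, 4/53)
j=1 picked index 2: u0 ∈ [-9/583, 90/583)
j=2 picked index 3: u0 ∈ [37/583, 114/583)
j=3 picked index 3: u0 ∈ [-16/583, 61/583)
j=4 picked index 5: u0 ∈ [8/583, 107/583)
j=5 picked index 5: u0 ∈ [-45/583, 54/583)
j=6 picked index 6: u0 ∈ [1/583, 67/583)
j=7 picked index 7: u0 ∈ [14/583, 47/583)
j=8 picked index 9: u0 ∈ [-6/583, 60/583)
j=9 picked index 10: u0 ∈ [7/583, 2/11)
j=10 picked index 10: u0 ∈ [-46/583, 1/11)
intersection: [37/583, 4/53)

37/583 4/53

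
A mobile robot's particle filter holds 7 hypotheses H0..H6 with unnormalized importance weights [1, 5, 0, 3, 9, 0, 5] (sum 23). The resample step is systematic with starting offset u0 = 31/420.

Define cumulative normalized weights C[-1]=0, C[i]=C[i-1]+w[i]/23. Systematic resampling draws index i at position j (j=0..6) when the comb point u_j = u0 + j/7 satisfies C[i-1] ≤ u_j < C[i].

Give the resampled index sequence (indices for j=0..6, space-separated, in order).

C = [1/23, 6/23, 6/23, 9/23, 18/23, 18/23, 1]
j=0: u_0=31/420 ∈ [1/23, 6/23) → index 1
j=1: u_1=13/60 ∈ [1/23, 6/23) → index 1
j=2: u_2=151/420 ∈ [6/23, 9/23) → index 3
j=3: u_3=211/420 ∈ [9/23, 18/23) → index 4
j=4: u_4=271/420 ∈ [9/23, 18/23) → index 4
j=5: u_5=331/420 ∈ [18/23, 1) → index 6
j=6: u_6=391/420 ∈ [18/23, 1) → index 6

1 1 3 4 4 6 6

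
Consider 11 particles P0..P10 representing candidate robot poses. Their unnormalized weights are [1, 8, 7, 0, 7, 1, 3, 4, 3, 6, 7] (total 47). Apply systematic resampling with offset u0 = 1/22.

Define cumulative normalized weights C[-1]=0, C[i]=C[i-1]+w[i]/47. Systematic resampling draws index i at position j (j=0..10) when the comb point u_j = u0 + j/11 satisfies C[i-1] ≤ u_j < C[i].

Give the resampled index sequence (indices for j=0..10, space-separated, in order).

C = [1/47, 9/47, 16/47, 16/47, 23/47, 24/47, 27/47, 31/47, 34/47, 40/47, 1]
j=0: u_0=1/22 ∈ [1/47, 9/47) → index 1
j=1: u_1=3/22 ∈ [1/47, 9/47) → index 1
j=2: u_2=5/22 ∈ [9/47, 16/47) → index 2
j=3: u_3=7/22 ∈ [9/47, 16/47) → index 2
j=4: u_4=9/22 ∈ [16/47, 23/47) → index 4
j=5: u_5=1/2 ∈ [23/47, 24/47) → index 5
j=6: u_6=13/22 ∈ [27/47, 31/47) → index 7
j=7: u_7=15/22 ∈ [31/47, 34/47) → index 8
j=8: u_8=17/22 ∈ [34/47, 40/47) → index 9
j=9: u_9=19/22 ∈ [40/47, 1) → index 10
j=10: u_10=21/22 ∈ [40/47, 1) → index 10

1 1 2 2 4 5 7 8 9 10 10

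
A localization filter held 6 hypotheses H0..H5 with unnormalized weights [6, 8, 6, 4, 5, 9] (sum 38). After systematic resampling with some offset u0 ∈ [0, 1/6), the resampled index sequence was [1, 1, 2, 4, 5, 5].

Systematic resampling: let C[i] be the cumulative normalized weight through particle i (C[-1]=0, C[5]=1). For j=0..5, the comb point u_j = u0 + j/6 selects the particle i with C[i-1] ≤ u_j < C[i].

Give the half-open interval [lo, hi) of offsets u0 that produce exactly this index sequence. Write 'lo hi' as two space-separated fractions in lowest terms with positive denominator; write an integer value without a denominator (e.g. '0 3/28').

3/19 1/6

C = [3/19, 7/19, 10/19, 12/19, 29/38, 1]
j=0 picked index 1: u0 ∈ [3/19, 7/19)
j=1 picked index 1: u0 ∈ [-1/114, 23/114)
j=2 picked index 2: u0 ∈ [2/57, 11/57)
j=3 picked index 4: u0 ∈ [5/38, 5/19)
j=4 picked index 5: u0 ∈ [11/114, 1/3)
j=5 picked index 5: u0 ∈ [-4/57, 1/6)
intersection: [3/19, 1/6)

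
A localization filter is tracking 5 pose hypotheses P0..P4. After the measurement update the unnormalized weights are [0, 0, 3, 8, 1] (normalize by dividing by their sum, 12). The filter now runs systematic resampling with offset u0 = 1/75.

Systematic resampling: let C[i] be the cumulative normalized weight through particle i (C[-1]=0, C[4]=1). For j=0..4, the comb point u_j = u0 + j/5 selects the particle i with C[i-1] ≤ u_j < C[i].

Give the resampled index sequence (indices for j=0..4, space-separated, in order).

C = [0, 0, 1/4, 11/12, 1]
j=0: u_0=1/75 ∈ [0, 1/4) → index 2
j=1: u_1=16/75 ∈ [0, 1/4) → index 2
j=2: u_2=31/75 ∈ [1/4, 11/12) → index 3
j=3: u_3=46/75 ∈ [1/4, 11/12) → index 3
j=4: u_4=61/75 ∈ [1/4, 11/12) → index 3

2 2 3 3 3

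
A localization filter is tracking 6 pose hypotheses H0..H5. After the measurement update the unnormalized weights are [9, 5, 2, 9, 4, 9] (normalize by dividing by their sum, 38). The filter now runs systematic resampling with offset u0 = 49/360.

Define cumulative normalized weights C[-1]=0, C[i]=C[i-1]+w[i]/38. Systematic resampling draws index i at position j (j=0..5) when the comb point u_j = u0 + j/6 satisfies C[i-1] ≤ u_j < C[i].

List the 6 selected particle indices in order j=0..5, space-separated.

0 1 3 3 5 5

C = [9/38, 7/19, 8/19, 25/38, 29/38, 1]
j=0: u_0=49/360 ∈ [0, 9/38) → index 0
j=1: u_1=109/360 ∈ [9/38, 7/19) → index 1
j=2: u_2=169/360 ∈ [8/19, 25/38) → index 3
j=3: u_3=229/360 ∈ [8/19, 25/38) → index 3
j=4: u_4=289/360 ∈ [29/38, 1) → index 5
j=5: u_5=349/360 ∈ [29/38, 1) → index 5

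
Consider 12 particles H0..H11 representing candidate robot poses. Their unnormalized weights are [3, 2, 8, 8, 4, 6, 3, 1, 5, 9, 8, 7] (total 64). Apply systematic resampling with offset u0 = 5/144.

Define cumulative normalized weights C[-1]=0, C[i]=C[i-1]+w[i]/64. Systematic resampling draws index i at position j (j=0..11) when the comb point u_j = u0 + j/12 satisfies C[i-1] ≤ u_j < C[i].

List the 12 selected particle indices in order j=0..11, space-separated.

C = [3/64, 5/64, 13/64, 21/64, 25/64, 31/64, 17/32, 35/64, 5/8, 49/64, 57/64, 1]
j=0: u_0=5/144 ∈ [0, 3/64) → index 0
j=1: u_1=17/144 ∈ [5/64, 13/64) → index 2
j=2: u_2=29/144 ∈ [5/64, 13/64) → index 2
j=3: u_3=41/144 ∈ [13/64, 21/64) → index 3
j=4: u_4=53/144 ∈ [21/64, 25/64) → index 4
j=5: u_5=65/144 ∈ [25/64, 31/64) → index 5
j=6: u_6=77/144 ∈ [17/32, 35/64) → index 7
j=7: u_7=89/144 ∈ [35/64, 5/8) → index 8
j=8: u_8=101/144 ∈ [5/8, 49/64) → index 9
j=9: u_9=113/144 ∈ [49/64, 57/64) → index 10
j=10: u_10=125/144 ∈ [49/64, 57/64) → index 10
j=11: u_11=137/144 ∈ [57/64, 1) → index 11

0 2 2 3 4 5 7 8 9 10 10 11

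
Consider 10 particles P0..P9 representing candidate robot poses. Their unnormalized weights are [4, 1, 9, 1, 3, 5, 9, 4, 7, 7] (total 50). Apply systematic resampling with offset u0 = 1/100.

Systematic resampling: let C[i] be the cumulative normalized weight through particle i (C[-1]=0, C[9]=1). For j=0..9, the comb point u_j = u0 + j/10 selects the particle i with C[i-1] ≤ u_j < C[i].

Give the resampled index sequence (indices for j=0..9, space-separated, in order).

C = [2/25, 1/10, 7/25, 3/10, 9/25, 23/50, 16/25, 18/25, 43/50, 1]
j=0: u_0=1/100 ∈ [0, 2/25) → index 0
j=1: u_1=11/100 ∈ [1/10, 7/25) → index 2
j=2: u_2=21/100 ∈ [1/10, 7/25) → index 2
j=3: u_3=31/100 ∈ [3/10, 9/25) → index 4
j=4: u_4=41/100 ∈ [9/25, 23/50) → index 5
j=5: u_5=51/100 ∈ [23/50, 16/25) → index 6
j=6: u_6=61/100 ∈ [23/50, 16/25) → index 6
j=7: u_7=71/100 ∈ [16/25, 18/25) → index 7
j=8: u_8=81/100 ∈ [18/25, 43/50) → index 8
j=9: u_9=91/100 ∈ [43/50, 1) → index 9

0 2 2 4 5 6 6 7 8 9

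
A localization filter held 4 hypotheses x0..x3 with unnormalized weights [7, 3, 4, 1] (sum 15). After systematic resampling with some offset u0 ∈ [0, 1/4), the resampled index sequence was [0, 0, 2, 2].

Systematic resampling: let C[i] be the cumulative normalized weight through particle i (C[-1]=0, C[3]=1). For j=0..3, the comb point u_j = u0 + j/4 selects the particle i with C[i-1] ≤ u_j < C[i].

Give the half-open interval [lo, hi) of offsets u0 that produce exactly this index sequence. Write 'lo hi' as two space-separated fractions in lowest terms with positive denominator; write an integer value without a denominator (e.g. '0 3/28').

C = [7/15, 2/3, 14/15, 1]
j=0 picked index 0: u0 ∈ [0, 7/15)
j=1 picked index 0: u0 ∈ [-1/4, 13/60)
j=2 picked index 2: u0 ∈ [1/6, 13/30)
j=3 picked index 2: u0 ∈ [-1/12, 11/60)
intersection: [1/6, 11/60)

1/6 11/60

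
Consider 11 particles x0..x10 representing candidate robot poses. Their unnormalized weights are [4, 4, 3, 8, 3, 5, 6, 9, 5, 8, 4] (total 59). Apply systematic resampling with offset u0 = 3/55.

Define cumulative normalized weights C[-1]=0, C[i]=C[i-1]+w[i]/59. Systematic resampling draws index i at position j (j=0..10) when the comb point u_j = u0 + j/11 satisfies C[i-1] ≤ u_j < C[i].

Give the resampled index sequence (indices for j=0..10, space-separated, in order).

0 2 3 4 5 6 7 7 8 9 10

C = [4/59, 8/59, 11/59, 19/59, 22/59, 27/59, 33/59, 42/59, 47/59, 55/59, 1]
j=0: u_0=3/55 ∈ [0, 4/59) → index 0
j=1: u_1=8/55 ∈ [8/59, 11/59) → index 2
j=2: u_2=13/55 ∈ [11/59, 19/59) → index 3
j=3: u_3=18/55 ∈ [19/59, 22/59) → index 4
j=4: u_4=23/55 ∈ [22/59, 27/59) → index 5
j=5: u_5=28/55 ∈ [27/59, 33/59) → index 6
j=6: u_6=3/5 ∈ [33/59, 42/59) → index 7
j=7: u_7=38/55 ∈ [33/59, 42/59) → index 7
j=8: u_8=43/55 ∈ [42/59, 47/59) → index 8
j=9: u_9=48/55 ∈ [47/59, 55/59) → index 9
j=10: u_10=53/55 ∈ [55/59, 1) → index 10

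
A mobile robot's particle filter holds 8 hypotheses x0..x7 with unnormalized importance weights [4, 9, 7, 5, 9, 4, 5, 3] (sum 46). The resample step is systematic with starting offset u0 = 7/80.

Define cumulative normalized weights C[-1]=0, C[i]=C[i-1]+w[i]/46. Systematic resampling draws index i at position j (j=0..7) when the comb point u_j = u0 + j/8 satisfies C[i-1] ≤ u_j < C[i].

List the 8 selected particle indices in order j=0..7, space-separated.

1 1 2 3 4 4 6 7

C = [2/23, 13/46, 10/23, 25/46, 17/23, 19/23, 43/46, 1]
j=0: u_0=7/80 ∈ [2/23, 13/46) → index 1
j=1: u_1=17/80 ∈ [2/23, 13/46) → index 1
j=2: u_2=27/80 ∈ [13/46, 10/23) → index 2
j=3: u_3=37/80 ∈ [10/23, 25/46) → index 3
j=4: u_4=47/80 ∈ [25/46, 17/23) → index 4
j=5: u_5=57/80 ∈ [25/46, 17/23) → index 4
j=6: u_6=67/80 ∈ [19/23, 43/46) → index 6
j=7: u_7=77/80 ∈ [43/46, 1) → index 7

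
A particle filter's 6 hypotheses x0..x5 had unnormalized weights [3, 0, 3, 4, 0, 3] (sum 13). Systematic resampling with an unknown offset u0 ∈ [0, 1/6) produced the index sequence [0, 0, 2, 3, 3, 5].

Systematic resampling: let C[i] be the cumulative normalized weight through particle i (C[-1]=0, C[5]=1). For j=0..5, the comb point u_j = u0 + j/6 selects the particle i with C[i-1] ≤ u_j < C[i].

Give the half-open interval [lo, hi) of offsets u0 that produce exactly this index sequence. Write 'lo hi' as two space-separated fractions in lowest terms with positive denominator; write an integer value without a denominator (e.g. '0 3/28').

C = [3/13, 3/13, 6/13, 10/13, 10/13, 1]
j=0 picked index 0: u0 ∈ [0, 3/13)
j=1 picked index 0: u0 ∈ [-1/6, 5/78)
j=2 picked index 2: u0 ∈ [-4/39, 5/39)
j=3 picked index 3: u0 ∈ [-1/26, 7/26)
j=4 picked index 3: u0 ∈ [-8/39, 4/39)
j=5 picked index 5: u0 ∈ [-5/78, 1/6)
intersection: [0, 5/78)

0 5/78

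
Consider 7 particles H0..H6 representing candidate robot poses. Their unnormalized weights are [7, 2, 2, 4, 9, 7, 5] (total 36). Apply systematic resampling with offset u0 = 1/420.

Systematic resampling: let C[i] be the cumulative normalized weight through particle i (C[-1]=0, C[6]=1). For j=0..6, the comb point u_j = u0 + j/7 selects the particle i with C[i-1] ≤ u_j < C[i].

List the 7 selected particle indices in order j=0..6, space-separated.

0 0 2 4 4 5 5

C = [7/36, 1/4, 11/36, 5/12, 2/3, 31/36, 1]
j=0: u_0=1/420 ∈ [0, 7/36) → index 0
j=1: u_1=61/420 ∈ [0, 7/36) → index 0
j=2: u_2=121/420 ∈ [1/4, 11/36) → index 2
j=3: u_3=181/420 ∈ [5/12, 2/3) → index 4
j=4: u_4=241/420 ∈ [5/12, 2/3) → index 4
j=5: u_5=43/60 ∈ [2/3, 31/36) → index 5
j=6: u_6=361/420 ∈ [2/3, 31/36) → index 5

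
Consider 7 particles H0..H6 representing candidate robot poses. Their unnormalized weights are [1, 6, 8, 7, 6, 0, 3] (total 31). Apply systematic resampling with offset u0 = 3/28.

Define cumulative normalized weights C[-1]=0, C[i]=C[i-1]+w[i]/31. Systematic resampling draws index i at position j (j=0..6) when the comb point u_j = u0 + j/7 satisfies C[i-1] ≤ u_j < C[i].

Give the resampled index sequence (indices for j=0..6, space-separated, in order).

C = [1/31, 7/31, 15/31, 22/31, 28/31, 28/31, 1]
j=0: u_0=3/28 ∈ [1/31, 7/31) → index 1
j=1: u_1=1/4 ∈ [7/31, 15/31) → index 2
j=2: u_2=11/28 ∈ [7/31, 15/31) → index 2
j=3: u_3=15/28 ∈ [15/31, 22/31) → index 3
j=4: u_4=19/28 ∈ [15/31, 22/31) → index 3
j=5: u_5=23/28 ∈ [22/31, 28/31) → index 4
j=6: u_6=27/28 ∈ [28/31, 1) → index 6

1 2 2 3 3 4 6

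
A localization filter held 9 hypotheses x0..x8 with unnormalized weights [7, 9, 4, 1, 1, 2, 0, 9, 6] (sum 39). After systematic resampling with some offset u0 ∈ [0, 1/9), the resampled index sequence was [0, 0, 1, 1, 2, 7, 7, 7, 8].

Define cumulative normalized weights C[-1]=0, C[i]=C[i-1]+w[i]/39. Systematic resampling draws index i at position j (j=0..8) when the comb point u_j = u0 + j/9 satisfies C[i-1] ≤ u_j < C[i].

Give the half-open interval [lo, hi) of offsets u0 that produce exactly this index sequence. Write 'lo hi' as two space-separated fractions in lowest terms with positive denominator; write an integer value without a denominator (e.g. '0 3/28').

C = [7/39, 16/39, 20/39, 7/13, 22/39, 8/13, 8/13, 11/13, 1]
j=0 picked index 0: u0 ∈ [0, 7/39)
j=1 picked index 0: u0 ∈ [-1/9, 8/117)
j=2 picked index 1: u0 ∈ [-5/117, 22/117)
j=3 picked index 1: u0 ∈ [-2/13, 1/13)
j=4 picked index 2: u0 ∈ [-4/117, 8/117)
j=5 picked index 7: u0 ∈ [7/117, 34/117)
j=6 picked index 7: u0 ∈ [-2/39, 7/39)
j=7 picked index 7: u0 ∈ [-19/117, 8/117)
j=8 picked index 8: u0 ∈ [-5/117, 1/9)
intersection: [7/117, 8/117)

7/117 8/117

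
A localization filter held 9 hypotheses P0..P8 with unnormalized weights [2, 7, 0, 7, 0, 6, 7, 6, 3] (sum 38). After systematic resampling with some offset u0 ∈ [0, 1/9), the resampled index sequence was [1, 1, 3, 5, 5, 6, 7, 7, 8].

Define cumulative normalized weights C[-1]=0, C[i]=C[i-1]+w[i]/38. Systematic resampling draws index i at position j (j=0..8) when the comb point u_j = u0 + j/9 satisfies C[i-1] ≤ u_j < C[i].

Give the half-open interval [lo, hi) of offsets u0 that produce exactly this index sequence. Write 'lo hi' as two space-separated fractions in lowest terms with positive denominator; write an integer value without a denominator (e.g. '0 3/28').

C = [1/19, 9/38, 9/38, 8/19, 8/19, 11/19, 29/38, 35/38, 1]
j=0 picked index 1: u0 ∈ [1/19, 9/38)
j=1 picked index 1: u0 ∈ [-10/171, 43/342)
j=2 picked index 3: u0 ∈ [5/342, 34/171)
j=3 picked index 5: u0 ∈ [5/57, 14/57)
j=4 picked index 5: u0 ∈ [-4/171, 23/171)
j=5 picked index 6: u0 ∈ [4/171, 71/342)
j=6 picked index 7: u0 ∈ [11/114, 29/114)
j=7 picked index 7: u0 ∈ [-5/342, 49/342)
j=8 picked index 8: u0 ∈ [11/342, 1/9)
intersection: [11/114, 1/9)

11/114 1/9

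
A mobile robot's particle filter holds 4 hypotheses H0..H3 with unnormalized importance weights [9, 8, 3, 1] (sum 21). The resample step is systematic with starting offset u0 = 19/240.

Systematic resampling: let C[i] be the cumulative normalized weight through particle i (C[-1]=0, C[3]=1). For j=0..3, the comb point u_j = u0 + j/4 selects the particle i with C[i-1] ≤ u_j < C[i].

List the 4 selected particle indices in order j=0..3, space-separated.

C = [3/7, 17/21, 20/21, 1]
j=0: u_0=19/240 ∈ [0, 3/7) → index 0
j=1: u_1=79/240 ∈ [0, 3/7) → index 0
j=2: u_2=139/240 ∈ [3/7, 17/21) → index 1
j=3: u_3=199/240 ∈ [17/21, 20/21) → index 2

0 0 1 2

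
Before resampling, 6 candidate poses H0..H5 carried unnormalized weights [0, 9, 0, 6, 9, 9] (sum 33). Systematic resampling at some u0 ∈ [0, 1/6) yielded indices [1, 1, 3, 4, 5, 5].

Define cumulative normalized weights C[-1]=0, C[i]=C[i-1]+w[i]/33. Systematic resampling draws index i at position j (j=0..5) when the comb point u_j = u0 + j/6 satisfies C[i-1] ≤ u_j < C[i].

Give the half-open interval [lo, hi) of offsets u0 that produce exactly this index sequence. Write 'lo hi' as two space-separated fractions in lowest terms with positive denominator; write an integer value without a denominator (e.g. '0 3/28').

C = [0, 3/11, 3/11, 5/11, 8/11, 1]
j=0 picked index 1: u0 ∈ [0, 3/11)
j=1 picked index 1: u0 ∈ [-1/6, 7/66)
j=2 picked index 3: u0 ∈ [-2/33, 4/33)
j=3 picked index 4: u0 ∈ [-1/22, 5/22)
j=4 picked index 5: u0 ∈ [2/33, 1/3)
j=5 picked index 5: u0 ∈ [-7/66, 1/6)
intersection: [2/33, 7/66)

2/33 7/66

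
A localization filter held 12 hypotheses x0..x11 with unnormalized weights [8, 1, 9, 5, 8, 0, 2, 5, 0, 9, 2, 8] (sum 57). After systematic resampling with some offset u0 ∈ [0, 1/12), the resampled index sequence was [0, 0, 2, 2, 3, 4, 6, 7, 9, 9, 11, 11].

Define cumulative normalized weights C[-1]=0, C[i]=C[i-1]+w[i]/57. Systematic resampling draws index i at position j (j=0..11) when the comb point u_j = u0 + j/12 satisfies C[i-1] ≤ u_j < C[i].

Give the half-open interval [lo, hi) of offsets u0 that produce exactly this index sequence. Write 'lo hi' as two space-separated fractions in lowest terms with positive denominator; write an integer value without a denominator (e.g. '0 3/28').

5/114 13/228

C = [8/57, 3/19, 6/19, 23/57, 31/57, 31/57, 11/19, 2/3, 2/3, 47/57, 49/57, 1]
j=0 picked index 0: u0 ∈ [0, 8/57)
j=1 picked index 0: u0 ∈ [-1/12, 13/228)
j=2 picked index 2: u0 ∈ [-1/114, 17/114)
j=3 picked index 2: u0 ∈ [-7/76, 5/76)
j=4 picked index 3: u0 ∈ [-1/57, 4/57)
j=5 picked index 4: u0 ∈ [-1/76, 29/228)
j=6 picked index 6: u0 ∈ [5/114, 3/38)
j=7 picked index 7: u0 ∈ [-1/228, 1/12)
j=8 picked index 9: u0 ∈ [0, 3/19)
j=9 picked index 9: u0 ∈ [-1/12, 17/228)
j=10 picked index 11: u0 ∈ [1/38, 1/6)
j=11 picked index 11: u0 ∈ [-13/228, 1/12)
intersection: [5/114, 13/228)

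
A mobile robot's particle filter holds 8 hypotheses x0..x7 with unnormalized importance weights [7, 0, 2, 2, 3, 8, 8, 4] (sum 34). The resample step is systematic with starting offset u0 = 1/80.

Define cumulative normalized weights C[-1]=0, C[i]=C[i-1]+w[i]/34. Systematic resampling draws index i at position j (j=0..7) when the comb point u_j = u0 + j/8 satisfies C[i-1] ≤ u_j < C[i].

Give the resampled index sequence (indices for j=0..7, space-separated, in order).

0 0 2 4 5 5 6 7

C = [7/34, 7/34, 9/34, 11/34, 7/17, 11/17, 15/17, 1]
j=0: u_0=1/80 ∈ [0, 7/34) → index 0
j=1: u_1=11/80 ∈ [0, 7/34) → index 0
j=2: u_2=21/80 ∈ [7/34, 9/34) → index 2
j=3: u_3=31/80 ∈ [11/34, 7/17) → index 4
j=4: u_4=41/80 ∈ [7/17, 11/17) → index 5
j=5: u_5=51/80 ∈ [7/17, 11/17) → index 5
j=6: u_6=61/80 ∈ [11/17, 15/17) → index 6
j=7: u_7=71/80 ∈ [15/17, 1) → index 7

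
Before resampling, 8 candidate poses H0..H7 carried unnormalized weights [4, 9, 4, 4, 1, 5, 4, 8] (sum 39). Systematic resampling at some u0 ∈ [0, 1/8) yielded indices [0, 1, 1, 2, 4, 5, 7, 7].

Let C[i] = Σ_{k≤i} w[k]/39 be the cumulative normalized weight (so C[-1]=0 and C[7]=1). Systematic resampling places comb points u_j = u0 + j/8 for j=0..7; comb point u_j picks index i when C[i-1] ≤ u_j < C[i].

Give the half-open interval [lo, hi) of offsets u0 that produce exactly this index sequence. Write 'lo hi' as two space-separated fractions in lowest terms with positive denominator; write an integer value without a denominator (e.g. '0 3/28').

7/156 19/312

C = [4/39, 1/3, 17/39, 7/13, 22/39, 9/13, 31/39, 1]
j=0 picked index 0: u0 ∈ [0, 4/39)
j=1 picked index 1: u0 ∈ [-7/312, 5/24)
j=2 picked index 1: u0 ∈ [-23/156, 1/12)
j=3 picked index 2: u0 ∈ [-1/24, 19/312)
j=4 picked index 4: u0 ∈ [1/26, 5/78)
j=5 picked index 5: u0 ∈ [-19/312, 7/104)
j=6 picked index 7: u0 ∈ [7/156, 1/4)
j=7 picked index 7: u0 ∈ [-25/312, 1/8)
intersection: [7/156, 19/312)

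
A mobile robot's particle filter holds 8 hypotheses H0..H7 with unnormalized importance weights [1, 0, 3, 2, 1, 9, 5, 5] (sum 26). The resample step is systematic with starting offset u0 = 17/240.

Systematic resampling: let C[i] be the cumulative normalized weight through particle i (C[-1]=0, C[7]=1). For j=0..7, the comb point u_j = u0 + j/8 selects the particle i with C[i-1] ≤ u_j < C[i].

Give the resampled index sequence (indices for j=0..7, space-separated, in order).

2 3 5 5 5 6 7 7

C = [1/26, 1/26, 2/13, 3/13, 7/26, 8/13, 21/26, 1]
j=0: u_0=17/240 ∈ [1/26, 2/13) → index 2
j=1: u_1=47/240 ∈ [2/13, 3/13) → index 3
j=2: u_2=77/240 ∈ [7/26, 8/13) → index 5
j=3: u_3=107/240 ∈ [7/26, 8/13) → index 5
j=4: u_4=137/240 ∈ [7/26, 8/13) → index 5
j=5: u_5=167/240 ∈ [8/13, 21/26) → index 6
j=6: u_6=197/240 ∈ [21/26, 1) → index 7
j=7: u_7=227/240 ∈ [21/26, 1) → index 7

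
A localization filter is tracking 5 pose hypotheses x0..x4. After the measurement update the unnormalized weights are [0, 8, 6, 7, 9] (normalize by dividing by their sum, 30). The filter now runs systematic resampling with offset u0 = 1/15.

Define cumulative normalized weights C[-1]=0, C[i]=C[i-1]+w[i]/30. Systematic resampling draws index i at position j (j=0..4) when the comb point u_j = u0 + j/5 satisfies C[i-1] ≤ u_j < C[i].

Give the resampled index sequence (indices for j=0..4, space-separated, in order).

C = [0, 4/15, 7/15, 7/10, 1]
j=0: u_0=1/15 ∈ [0, 4/15) → index 1
j=1: u_1=4/15 ∈ [4/15, 7/15) → index 2
j=2: u_2=7/15 ∈ [7/15, 7/10) → index 3
j=3: u_3=2/3 ∈ [7/15, 7/10) → index 3
j=4: u_4=13/15 ∈ [7/10, 1) → index 4

1 2 3 3 4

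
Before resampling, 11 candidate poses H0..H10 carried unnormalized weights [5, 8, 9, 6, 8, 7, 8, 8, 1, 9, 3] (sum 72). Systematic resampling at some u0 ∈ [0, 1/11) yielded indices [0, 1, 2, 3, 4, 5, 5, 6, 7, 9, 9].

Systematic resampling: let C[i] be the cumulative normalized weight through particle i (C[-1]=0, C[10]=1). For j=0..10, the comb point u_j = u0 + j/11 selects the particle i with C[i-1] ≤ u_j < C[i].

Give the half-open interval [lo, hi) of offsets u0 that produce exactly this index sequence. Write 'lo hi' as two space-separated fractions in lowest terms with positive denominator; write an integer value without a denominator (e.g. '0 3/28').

C = [5/72, 13/72, 11/36, 7/18, 1/2, 43/72, 17/24, 59/72, 5/6, 23/24, 1]
j=0 picked index 0: u0 ∈ [0, 5/72)
j=1 picked index 1: u0 ∈ [-17/792, 71/792)
j=2 picked index 2: u0 ∈ [-1/792, 49/396)
j=3 picked index 3: u0 ∈ [13/396, 23/198)
j=4 picked index 4: u0 ∈ [5/198, 3/22)
j=5 picked index 5: u0 ∈ [1/22, 113/792)
j=6 picked index 5: u0 ∈ [-1/22, 41/792)
j=7 picked index 6: u0 ∈ [-31/792, 19/264)
j=8 picked index 7: u0 ∈ [-5/264, 73/792)
j=9 picked index 9: u0 ∈ [1/66, 37/264)
j=10 picked index 9: u0 ∈ [-5/66, 13/264)
intersection: [1/22, 13/264)

1/22 13/264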